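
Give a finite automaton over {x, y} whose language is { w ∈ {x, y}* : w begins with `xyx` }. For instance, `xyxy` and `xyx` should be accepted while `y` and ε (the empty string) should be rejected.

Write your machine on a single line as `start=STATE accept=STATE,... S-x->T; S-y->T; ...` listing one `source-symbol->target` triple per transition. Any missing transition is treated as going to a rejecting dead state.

Walk along `xyx` while the input agrees: from q0 take `x` to q1, and so on. Any deviation drops to the rejecting sink q4. Once q3 is reached the prefix is confirmed and every continuation is accepted.
A 5-state machine:
        x   y  
>  q0   q1  q4 
   q1   q4  q2 
   q2   q3  q4 
 * q3   q3  q3 
   q4   q4  q4 
(> = start, * = accepting)

start=q0; accept=q3; q0-x->q1; q0-y->q4; q1-x->q4; q1-y->q2; q2-x->q3; q2-y->q4; q3-x->q3; q3-y->q3; q4-x->q4; q4-y->q4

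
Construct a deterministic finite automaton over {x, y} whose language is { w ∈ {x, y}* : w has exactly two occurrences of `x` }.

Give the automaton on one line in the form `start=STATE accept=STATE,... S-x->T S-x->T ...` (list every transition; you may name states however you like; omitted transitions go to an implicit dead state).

start=q0 accept=q2 q0-x->q1 q0-y->q0 q1-x->q2 q1-y->q1 q2-x->q3 q2-y->q2 q3-x->q3 q3-y->q3

Only the number of `x`s matters, and only up to 3. Make a chain q0 → q1 → q2 → q3 advanced by each `x` (with q3 absorbing); every other symbol self-loops. The accepting set is {q2}.
A 4-state machine:
        x   y  
>  q0   q1  q0 
   q1   q2  q1 
 * q2   q3  q2 
   q3   q3  q3 
(> = start, * = accepting)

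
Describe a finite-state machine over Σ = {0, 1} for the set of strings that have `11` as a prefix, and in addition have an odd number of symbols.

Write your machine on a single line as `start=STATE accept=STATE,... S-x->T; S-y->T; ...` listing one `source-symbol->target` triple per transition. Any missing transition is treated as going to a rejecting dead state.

start=s0; accept=s4; s0-0->s1; s0-1->s2; s1-0->s1; s1-1->s1; s2-0->s1; s2-1->s3; s3-0->s4; s3-1->s4; s4-0->s3; s4-1->s3

Run two small machines in parallel and take their product. One (4 states) tracks whether the input so far still matches the prefix `11`; the other (2 states) tracks the input length modulo 2. Each combined state is a pair, one component from each; accept when both components accept. After merging equivalent states the machine shrinks.
5 states suffice.
        0   1  
>  s0   s1  s2 
   s1   s1  s1 
   s2   s1  s3 
   s3   s4  s4 
 * s4   s3  s3 
(> = start, * = accepting)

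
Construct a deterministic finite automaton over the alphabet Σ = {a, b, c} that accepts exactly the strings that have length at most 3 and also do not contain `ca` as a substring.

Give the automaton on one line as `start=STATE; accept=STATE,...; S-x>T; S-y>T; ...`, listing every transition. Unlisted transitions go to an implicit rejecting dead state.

start=S0; accept=S0,S1,S2,S3,S4,S6,S7; S0-a>S1; S0-b>S1; S0-c>S2; S1-a>S3; S1-b>S3; S1-c>S4; S2-a>S5; S2-b>S3; S2-c>S4; S3-a>S6; S3-b>S6; S3-c>S7; S4-a>S8; S4-b>S6; S4-c>S7; S5-a>S8; S5-b>S8; S5-c>S8; S6-a>S9; S6-b>S9; S6-c>S10; S7-a>S11; S7-b>S9; S7-c>S10; S8-a>S11; S8-b>S11; S8-c>S11; S9-a>S9; S9-b>S9; S9-c>S10; S10-a>S11; S10-b>S9; S10-c>S10; S11-a>S11; S11-b>S11; S11-c>S11

Run two small machines in parallel and take their product. The first has 5 states tracking the input length, saturating at 4; the second has 3 states tracking partial matches of the forbidden pattern `ca`. A product state is a pair (one from each), accepting exactly when both do.
12 states suffice.
          a    b    c  
>* S0     S1   S1   S2 
 * S1     S3   S3   S4 
 * S2     S5   S3   S4 
 * S3     S6   S6   S7 
 * S4     S8   S6   S7 
   S5     S8   S8   S8 
 * S6     S9   S9  S10 
 * S7    S11   S9  S10 
   S8    S11  S11  S11 
   S9     S9   S9  S10 
   S10   S11   S9  S10 
   S11   S11  S11  S11 
(> = start, * = accepting)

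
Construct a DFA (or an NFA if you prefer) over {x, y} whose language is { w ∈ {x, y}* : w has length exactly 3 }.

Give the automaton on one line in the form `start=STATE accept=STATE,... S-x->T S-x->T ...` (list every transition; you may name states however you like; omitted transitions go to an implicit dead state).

Count input length up to 4: every symbol moves from A toward E, which means 'more than 3' and absorbs. Accept from {D}.
5 states suffice.
       x  y 
>  A   B  B 
   B   C  C 
   C   D  D 
 * D   E  E 
   E   E  E 
(> = start, * = accepting)

start=A accept=D A-x->B A-y->B B-x->C B-y->C C-x->D C-y->D D-x->E D-y->E E-x->E E-y->E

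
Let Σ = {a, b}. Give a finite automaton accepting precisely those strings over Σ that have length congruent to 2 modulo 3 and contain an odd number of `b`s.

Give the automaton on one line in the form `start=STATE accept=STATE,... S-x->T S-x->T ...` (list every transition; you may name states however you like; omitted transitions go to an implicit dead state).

start=q0 accept=q4 q0-a->q1 q0-b->q2 q1-a->q3 q1-b->q4 q2-a->q4 q2-b->q3 q3-a->q0 q3-b->q5 q4-a->q5 q4-b->q0 q5-a->q2 q5-b->q1

Handle the two conditions separately and then intersect. The first has 3 states tracking the input length modulo 3; the second has 2 states tracking the count of `b`s modulo 2. A product state is a pair (one from each), accepting exactly when both do.
6 states suffice.
        a   b  
>  q0   q1  q2 
   q1   q3  q4 
   q2   q4  q3 
   q3   q0  q5 
 * q4   q5  q0 
   q5   q2  q1 
(> = start, * = accepting)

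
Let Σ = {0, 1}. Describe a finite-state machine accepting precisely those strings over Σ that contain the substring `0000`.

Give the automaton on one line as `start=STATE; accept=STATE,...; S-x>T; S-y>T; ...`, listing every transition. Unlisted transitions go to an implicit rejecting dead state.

start=A; accept=E; A-0>B; A-1>A; B-0>C; B-1>A; C-0>D; C-1>A; D-0>E; D-1>A; E-0>E; E-1>E

States A..D record the length of the longest prefix of `0000` that matches the current input suffix. Reaching E means `0000` has been seen, and we stay there forever. Accept from E.
       0  1 
>  A   B  A 
   B   C  A 
   C   D  A 
   D   E  A 
 * E   E  E 
(> = start, * = accepting)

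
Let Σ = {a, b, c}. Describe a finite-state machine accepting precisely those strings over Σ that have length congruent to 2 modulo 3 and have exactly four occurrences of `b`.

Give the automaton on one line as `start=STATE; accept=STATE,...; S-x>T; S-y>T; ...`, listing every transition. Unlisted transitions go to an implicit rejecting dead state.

Build one automaton per condition and run them in lockstep. One (3 states) tracks the input length modulo 3; the other (6 states) tracks the count of `b`s, saturating at 5. Each combined state is a pair, one component from each; accept when both components accept.
An 18-state machine:
          a    b    c  
>  q0     q1   q2   q1 
   q1     q3   q4   q3 
   q2     q4   q5   q4 
   q3     q0   q6   q0 
   q4     q6   q7   q6 
   q5     q7   q8   q7 
   q6     q2   q9   q2 
   q7     q9  q10   q9 
   q8    q10  q11  q10 
   q9     q5  q12   q5 
   q10   q12  q13  q12 
   q11   q13  q14  q13 
   q12    q8  q15   q8 
 * q13   q15  q16  q15 
   q14   q16  q16  q16 
   q15   q11  q17  q11 
   q16   q17  q17  q17 
   q17   q14  q14  q14 
(> = start, * = accepting)

start=q0; accept=q13; q0-a>q1; q0-b>q2; q0-c>q1; q1-a>q3; q1-b>q4; q1-c>q3; q2-a>q4; q2-b>q5; q2-c>q4; q3-a>q0; q3-b>q6; q3-c>q0; q4-a>q6; q4-b>q7; q4-c>q6; q5-a>q7; q5-b>q8; q5-c>q7; q6-a>q2; q6-b>q9; q6-c>q2; q7-a>q9; q7-b>q10; q7-c>q9; q8-a>q10; q8-b>q11; q8-c>q10; q9-a>q5; q9-b>q12; q9-c>q5; q10-a>q12; q10-b>q13; q10-c>q12; q11-a>q13; q11-b>q14; q11-c>q13; q12-a>q8; q12-b>q15; q12-c>q8; q13-a>q15; q13-b>q16; q13-c>q15; q14-a>q16; q14-b>q16; q14-c>q16; q15-a>q11; q15-b>q17; q15-c>q11; q16-a>q17; q16-b>q17; q16-c>q17; q17-a>q14; q17-b>q14; q17-c>q14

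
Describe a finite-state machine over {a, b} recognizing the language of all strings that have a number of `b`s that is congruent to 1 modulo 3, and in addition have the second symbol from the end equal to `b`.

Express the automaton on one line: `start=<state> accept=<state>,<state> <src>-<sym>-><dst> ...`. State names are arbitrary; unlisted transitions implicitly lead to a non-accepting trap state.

start=s0 accept=s5,s14 s0-a->s1 s0-b->s2 s1-a->s3 s1-b->s4 s2-a->s5 s2-b->s6 s3-a->s3 s3-b->s4 s4-a->s5 s4-b->s6 s5-a->s7 s5-b->s8 s6-a->s9 s6-b->s10 s7-a->s7 s7-b->s8 s8-a->s9 s8-b->s10 s9-a->s11 s9-b->s12 s10-a->s13 s10-b->s14 s11-a->s11 s11-b->s12 s12-a->s13 s12-b->s14 s13-a->s3 s13-b->s4 s14-a->s5 s14-b->s6

Build one automaton per condition and run them in lockstep. One (3 states) tracks the count of `b`s modulo 3; the other (7 states) tracks the last 2 symbols read. Each combined state is a pair, one component from each; accept when both components accept.
15 states suffice.
          a    b  
>  s0     s1   s2 
   s1     s3   s4 
   s2     s5   s6 
   s3     s3   s4 
   s4     s5   s6 
 * s5     s7   s8 
   s6     s9  s10 
   s7     s7   s8 
   s8     s9  s10 
   s9    s11  s12 
   s10   s13  s14 
   s11   s11  s12 
   s12   s13  s14 
   s13    s3   s4 
 * s14    s5   s6 
(> = start, * = accepting)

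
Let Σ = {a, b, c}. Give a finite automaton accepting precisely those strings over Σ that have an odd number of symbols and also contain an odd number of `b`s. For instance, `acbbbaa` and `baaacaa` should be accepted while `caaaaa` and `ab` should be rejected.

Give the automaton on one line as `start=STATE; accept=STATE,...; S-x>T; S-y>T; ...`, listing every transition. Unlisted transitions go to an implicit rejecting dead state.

Run two small machines in parallel and take their product. The first has 2 states tracking the input length modulo 2; the second has 2 states tracking the count of `b`s modulo 2. A product state is a pair (one from each), accepting exactly when both do.
        a   b   c  
>  S0   S1  S2  S1 
   S1   S0  S3  S0 
 * S2   S3  S0  S3 
   S3   S2  S1  S2 
(> = start, * = accepting)

start=S0; accept=S2; S0-a>S1; S0-b>S2; S0-c>S1; S1-a>S0; S1-b>S3; S1-c>S0; S2-a>S3; S2-b>S0; S2-c>S3; S3-a>S2; S3-b>S1; S3-c>S2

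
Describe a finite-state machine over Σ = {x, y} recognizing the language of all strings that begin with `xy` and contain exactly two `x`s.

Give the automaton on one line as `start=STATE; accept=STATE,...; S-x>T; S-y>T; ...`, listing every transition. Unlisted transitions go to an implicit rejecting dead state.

start=S0; accept=S4; S0-x>S1; S0-y>S2; S1-x>S2; S1-y>S3; S2-x>S2; S2-y>S2; S3-x>S4; S3-y>S3; S4-x>S2; S4-y>S4

Run two small machines in parallel and take their product. The first has 4 states tracking whether the input so far still matches the prefix `xy`; the second has 4 states tracking the count of `x`s, saturating at 3. A product state is a pair (one from each), accepting exactly when both do. Equivalent product states are then merged.
        x   y  
>  S0   S1  S2 
   S1   S2  S3 
   S2   S2  S2 
   S3   S4  S3 
 * S4   S2  S4 
(> = start, * = accepting)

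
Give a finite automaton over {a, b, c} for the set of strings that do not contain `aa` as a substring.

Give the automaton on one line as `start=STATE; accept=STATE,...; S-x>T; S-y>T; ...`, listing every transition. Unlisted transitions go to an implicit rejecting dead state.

This is the complement of 'contains `aa`'. Use the same substring-matching states — S0 through S2 holding how much of `aa` has just been matched — but flip the accepting set: everything except the trap S2 accepts.
3 states suffice.
        a   b   c  
>* S0   S1  S0  S0 
 * S1   S2  S0  S0 
   S2   S2  S2  S2 
(> = start, * = accepting)

start=S0; accept=S0,S1; S0-a>S1; S0-b>S0; S0-c>S0; S1-a>S2; S1-b>S0; S1-c>S0; S2-a>S2; S2-b>S2; S2-c>S2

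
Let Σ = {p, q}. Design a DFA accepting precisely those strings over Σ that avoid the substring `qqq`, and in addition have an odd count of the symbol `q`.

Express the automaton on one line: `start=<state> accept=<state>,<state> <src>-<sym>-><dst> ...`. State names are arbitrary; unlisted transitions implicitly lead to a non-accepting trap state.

Build one automaton per condition and run them in lockstep. The first has 4 states tracking partial matches of the forbidden pattern `qqq`; the second has 2 states tracking the count of `q`s modulo 2. A product state is a pair (one from each), accepting exactly when both do. After merging equivalent states the machine shrinks.
A 7-state machine:
        p   q  
>  S0   S0  S1 
 * S1   S2  S3 
 * S2   S2  S4 
   S3   S0  S5 
   S4   S0  S6 
   S5   S5  S5 
 * S6   S2  S5 
(> = start, * = accepting)

start=S0 accept=S1,S2,S6 S0-p->S0 S0-q->S1 S1-p->S2 S1-q->S3 S2-p->S2 S2-q->S4 S3-p->S0 S3-q->S5 S4-p->S0 S4-q->S6 S5-p->S5 S5-q->S5 S6-p->S2 S6-q->S5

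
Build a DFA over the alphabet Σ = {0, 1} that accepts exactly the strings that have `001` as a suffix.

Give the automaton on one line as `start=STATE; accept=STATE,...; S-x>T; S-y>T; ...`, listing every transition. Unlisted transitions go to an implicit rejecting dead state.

start=S0; accept=S3; S0-0>S1; S0-1>S0; S1-0>S2; S1-1>S0; S2-0>S2; S2-1>S3; S3-0>S1; S3-1>S0

Remember how much of `001` the current input suffix matches. State S0 means no match yet; S1 means the last symbol is `0`; S2 means the last 2 symbols are `00`; S3 means the last 3 symbols are `001`. Only S3 accepts. On a mismatch, fall back to the longest proper suffix that is still a prefix of `001`.
4 states suffice.
        0   1  
>  S0   S1  S0 
   S1   S2  S0 
   S2   S2  S3 
 * S3   S1  S0 
(> = start, * = accepting)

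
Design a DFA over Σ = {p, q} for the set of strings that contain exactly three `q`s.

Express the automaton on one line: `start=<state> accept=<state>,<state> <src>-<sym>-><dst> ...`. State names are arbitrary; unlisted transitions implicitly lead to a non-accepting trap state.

start=A accept=D A-p->A A-q->B B-p->B B-q->C C-p->C C-q->D D-p->D D-q->E E-p->E E-q->E

Only the number of `q`s matters, and only up to 4. Make a chain A → B → C → D → E advanced by each `q` (with E absorbing); every other symbol self-loops. The accepting set is {D}.
With 5 states:
       p  q 
>  A   A  B 
   B   B  C 
   C   C  D 
 * D   D  E 
   E   E  E 
(> = start, * = accepting)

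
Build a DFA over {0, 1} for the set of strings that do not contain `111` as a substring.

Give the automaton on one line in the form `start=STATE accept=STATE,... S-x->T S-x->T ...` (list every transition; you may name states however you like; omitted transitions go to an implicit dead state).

This is the complement of 'contains `111`'. Use the same substring-matching states — q0 through q3 holding how much of `111` has just been matched — but flip the accepting set: everything except the trap q3 accepts.
With 4 states:
        0   1  
>* q0   q0  q1 
 * q1   q0  q2 
 * q2   q0  q3 
   q3   q3  q3 
(> = start, * = accepting)

start=q0 accept=q0,q1,q2 q0-0->q0 q0-1->q1 q1-0->q0 q1-1->q2 q2-0->q0 q2-1->q3 q3-0->q3 q3-1->q3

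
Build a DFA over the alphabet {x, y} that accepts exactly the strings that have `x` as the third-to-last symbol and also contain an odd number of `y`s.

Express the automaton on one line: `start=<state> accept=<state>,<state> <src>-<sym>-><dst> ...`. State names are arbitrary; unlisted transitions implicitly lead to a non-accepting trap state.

Run two small machines in parallel and take their product. One (15 states) tracks the last 3 symbols read; the other (2 states) tracks the count of `y`s modulo 2. Each combined state is a pair, one component from each; accept when both components accept. Minimizing collapses redundant product states.
          x    y  
>  q0     q1   q2 
   q1     q3   q4 
   q2     q5   q0 
   q3     q3   q6 
   q4     q7   q0 
   q5     q8   q9 
 * q6     q7   q0 
 * q7     q8   q9 
   q8    q10   q9 
   q9     q1  q11 
 * q10   q10   q9 
 * q11    q5   q0 
(> = start, * = accepting)

start=q0 accept=q6,q7,q10,q11 q0-x->q1 q0-y->q2 q1-x->q3 q1-y->q4 q2-x->q5 q2-y->q0 q3-x->q3 q3-y->q6 q4-x->q7 q4-y->q0 q5-x->q8 q5-y->q9 q6-x->q7 q6-y->q0 q7-x->q8 q7-y->q9 q8-x->q10 q8-y->q9 q9-x->q1 q9-y->q11 q10-x->q10 q10-y->q9 q11-x->q5 q11-y->q0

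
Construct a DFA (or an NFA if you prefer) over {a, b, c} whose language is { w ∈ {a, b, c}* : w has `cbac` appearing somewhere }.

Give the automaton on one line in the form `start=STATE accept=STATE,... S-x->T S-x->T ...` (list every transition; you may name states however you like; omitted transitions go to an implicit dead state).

start=q0 accept=q4 q0-a->q0 q0-b->q0 q0-c->q1 q1-a->q0 q1-b->q2 q1-c->q1 q2-a->q3 q2-b->q0 q2-c->q1 q3-a->q0 q3-b->q0 q3-c->q4 q4-a->q4 q4-b->q4 q4-c->q4

States q0..q3 record the length of the longest prefix of `cbac` that matches the current input suffix. Reaching q4 means `cbac` has been seen, and we stay there forever. Accept from q4.
5 states suffice.
        a   b   c  
>  q0   q0  q0  q1 
   q1   q0  q2  q1 
   q2   q3  q0  q1 
   q3   q0  q0  q4 
 * q4   q4  q4  q4 
(> = start, * = accepting)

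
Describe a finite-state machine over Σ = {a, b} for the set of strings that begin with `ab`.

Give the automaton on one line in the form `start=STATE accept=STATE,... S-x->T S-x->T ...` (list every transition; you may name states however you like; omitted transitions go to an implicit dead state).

start=q0 accept=q2 q0-a->q1 q0-b->q3 q1-a->q3 q1-b->q2 q2-a->q2 q2-b->q2 q3-a->q3 q3-b->q3

Walk along `ab` while the input agrees: from q0 take `a` to q1, and so on. Any deviation drops to the rejecting sink q3. Once q2 is reached the prefix is confirmed and every continuation is accepted.
With 4 states:
        a   b  
>  q0   q1  q3 
   q1   q3  q2 
 * q2   q2  q2 
   q3   q3  q3 
(> = start, * = accepting)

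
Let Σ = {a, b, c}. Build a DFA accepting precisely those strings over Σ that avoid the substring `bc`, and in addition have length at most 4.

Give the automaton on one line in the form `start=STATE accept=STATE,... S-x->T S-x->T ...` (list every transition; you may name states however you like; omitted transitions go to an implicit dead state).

start=s0 accept=s0,s1,s2,s3,s4,s6,s7,s8 s0-a->s1 s0-b->s2 s0-c->s1 s1-a->s3 s1-b->s4 s1-c->s3 s2-a->s3 s2-b->s4 s2-c->s5 s3-a->s6 s3-b->s7 s3-c->s6 s4-a->s6 s4-b->s7 s4-c->s5 s5-a->s5 s5-b->s5 s5-c->s5 s6-a->s8 s6-b->s8 s6-c->s8 s7-a->s8 s7-b->s8 s7-c->s5 s8-a->s5 s8-b->s5 s8-c->s5

Run two small machines in parallel and take their product. The first has 3 states tracking partial matches of the forbidden pattern `bc`; the second has 6 states tracking the input length, saturating at 5. A product state is a pair (one from each), accepting exactly when both do. Equivalent product states are then merged.
A 9-state machine:
        a   b   c  
>* s0   s1  s2  s1 
 * s1   s3  s4  s3 
 * s2   s3  s4  s5 
 * s3   s6  s7  s6 
 * s4   s6  s7  s5 
   s5   s5  s5  s5 
 * s6   s8  s8  s8 
 * s7   s8  s8  s5 
 * s8   s5  s5  s5 
(> = start, * = accepting)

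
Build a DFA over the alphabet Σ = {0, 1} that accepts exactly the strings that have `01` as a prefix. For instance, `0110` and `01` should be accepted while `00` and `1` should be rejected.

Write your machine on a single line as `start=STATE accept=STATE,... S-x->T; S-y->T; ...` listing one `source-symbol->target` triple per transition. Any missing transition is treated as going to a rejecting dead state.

Check the first 2 symbols one by one: q0 through q1 record how many have matched `01` so far; any wrong symbol goes to the dead state q3. After all 2 match we enter the accepting sink q2.
        0   1  
>  q0   q1  q3 
   q1   q3  q2 
 * q2   q2  q2 
   q3   q3  q3 
(> = start, * = accepting)

start=q0; accept=q2; q0-0->q1; q0-1->q3; q1-0->q3; q1-1->q2; q2-0->q2; q2-1->q2; q3-0->q3; q3-1->q3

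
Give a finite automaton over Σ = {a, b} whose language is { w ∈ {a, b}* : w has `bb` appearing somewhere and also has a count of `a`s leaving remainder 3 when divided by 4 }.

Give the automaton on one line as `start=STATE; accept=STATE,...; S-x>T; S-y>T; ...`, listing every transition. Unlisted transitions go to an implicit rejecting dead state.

start=S0; accept=S11; S0-a>S1; S0-b>S2; S1-a>S3; S1-b>S4; S2-a>S1; S2-b>S5; S3-a>S6; S3-b>S7; S4-a>S3; S4-b>S8; S5-a>S8; S5-b>S5; S6-a>S0; S6-b>S9; S7-a>S6; S7-b>S10; S8-a>S10; S8-b>S8; S9-a>S0; S9-b>S11; S10-a>S11; S10-b>S10; S11-a>S5; S11-b>S11

Handle the two conditions separately and then intersect. One (3 states) tracks whether and how much of `bb` has been seen; the other (4 states) tracks the count of `a`s modulo 4. Each combined state is a pair, one component from each; accept when both components accept.
          a    b  
>  S0     S1   S2 
   S1     S3   S4 
   S2     S1   S5 
   S3     S6   S7 
   S4     S3   S8 
   S5     S8   S5 
   S6     S0   S9 
   S7     S6  S10 
   S8    S10   S8 
   S9     S0  S11 
   S10   S11  S10 
 * S11    S5  S11 
(> = start, * = accepting)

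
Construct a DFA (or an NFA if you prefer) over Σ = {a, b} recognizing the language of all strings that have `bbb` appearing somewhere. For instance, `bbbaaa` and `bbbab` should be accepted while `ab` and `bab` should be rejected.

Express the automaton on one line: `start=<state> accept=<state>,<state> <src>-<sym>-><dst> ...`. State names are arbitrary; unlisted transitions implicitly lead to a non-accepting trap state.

Track how much of `bbb` has been matched so far: state q0 is no progress, q3 is the absorbing accept state reached once `bbb` has occurred. Intermediate states record partial matches; on a mismatch, fall back to the longest reusable overlap.
        a   b  
>  q0   q0  q1 
   q1   q0  q2 
   q2   q0  q3 
 * q3   q3  q3 
(> = start, * = accepting)

start=q0 accept=q3 q0-a->q0 q0-b->q1 q1-a->q0 q1-b->q2 q2-a->q0 q2-b->q3 q3-a->q3 q3-b->q3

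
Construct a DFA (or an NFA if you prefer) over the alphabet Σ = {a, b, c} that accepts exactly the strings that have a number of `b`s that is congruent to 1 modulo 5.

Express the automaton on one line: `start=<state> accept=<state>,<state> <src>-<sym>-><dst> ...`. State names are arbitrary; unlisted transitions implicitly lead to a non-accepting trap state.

The only thing that matters is how many `b`s have appeared, reduced mod 5. Use one state per residue: S0 for 0, …, S4 for 4. Reading `b` moves to the next residue; anything else stays put. S1 is accepting.
5 states suffice.
        a   b   c  
>  S0   S0  S1  S0 
 * S1   S1  S2  S1 
   S2   S2  S3  S2 
   S3   S3  S4  S3 
   S4   S4  S0  S4 
(> = start, * = accepting)

start=S0 accept=S1 S0-a->S0 S0-b->S1 S0-c->S0 S1-a->S1 S1-b->S2 S1-c->S1 S2-a->S2 S2-b->S3 S2-c->S2 S3-a->S3 S3-b->S4 S3-c->S3 S4-a->S4 S4-b->S0 S4-c->S4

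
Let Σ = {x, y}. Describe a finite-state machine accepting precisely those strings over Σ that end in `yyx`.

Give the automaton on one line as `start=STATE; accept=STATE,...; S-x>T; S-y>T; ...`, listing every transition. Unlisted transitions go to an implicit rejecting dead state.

Let each state record the length of the longest suffix of the input read so far that is also a prefix of `yyx`. s1 means the last symbol is `y`; s2 means the last 2 symbols are `yy`; s3 means the last 3 symbols are `yyx`. Accept only at s3, where the string currently ends in `yyx`.
4 states suffice.
        x   y  
>  s0   s0  s1 
   s1   s0  s2 
   s2   s3  s2 
 * s3   s0  s1 
(> = start, * = accepting)

start=s0; accept=s3; s0-x>s0; s0-y>s1; s1-x>s0; s1-y>s2; s2-x>s3; s2-y>s2; s3-x>s0; s3-y>s1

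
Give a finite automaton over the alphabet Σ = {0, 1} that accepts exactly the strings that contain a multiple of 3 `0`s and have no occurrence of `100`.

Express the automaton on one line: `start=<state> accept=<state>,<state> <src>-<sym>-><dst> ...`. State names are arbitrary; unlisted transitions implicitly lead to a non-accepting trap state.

Run two small machines in parallel and take their product. The first has 3 states tracking the count of `0`s modulo 3; the second has 4 states tracking partial matches of the forbidden pattern `100`. A product state is a pair (one from each), accepting exactly when both do. Equivalent product states are then merged.
10 states suffice.
        0   1  
>* S0   S1  S2 
   S1   S3  S4 
 * S2   S5  S2 
   S3   S0  S6 
   S4   S7  S4 
   S5   S8  S4 
   S6   S9  S6 
   S7   S8  S6 
   S8   S8  S8 
 * S9   S8  S2 
(> = start, * = accepting)

start=S0 accept=S0,S2,S9 S0-0->S1 S0-1->S2 S1-0->S3 S1-1->S4 S2-0->S5 S2-1->S2 S3-0->S0 S3-1->S6 S4-0->S7 S4-1->S4 S5-0->S8 S5-1->S4 S6-0->S9 S6-1->S6 S7-0->S8 S7-1->S6 S8-0->S8 S8-1->S8 S9-0->S8 S9-1->S2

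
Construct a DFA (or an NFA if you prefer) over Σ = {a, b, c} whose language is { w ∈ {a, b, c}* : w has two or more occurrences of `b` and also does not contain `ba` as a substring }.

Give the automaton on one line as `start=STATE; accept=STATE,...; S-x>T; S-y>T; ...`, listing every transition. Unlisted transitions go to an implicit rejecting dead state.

Run two small machines in parallel and take their product. One (4 states) tracks the count of `b`s, saturating at 3; the other (3 states) tracks partial matches of the forbidden pattern `ba`. Each combined state is a pair, one component from each; accept when both components accept.
A 10-state machine:
        a   b   c  
>  q0   q0  q1  q0 
   q1   q2  q3  q4 
   q2   q2  q5  q2 
 * q3   q5  q6  q7 
   q4   q4  q3  q4 
   q5   q5  q8  q5 
 * q6   q8  q6  q9 
 * q7   q7  q6  q7 
   q8   q8  q8  q8 
 * q9   q9  q6  q9 
(> = start, * = accepting)

start=q0; accept=q3,q6,q7,q9; q0-a>q0; q0-b>q1; q0-c>q0; q1-a>q2; q1-b>q3; q1-c>q4; q2-a>q2; q2-b>q5; q2-c>q2; q3-a>q5; q3-b>q6; q3-c>q7; q4-a>q4; q4-b>q3; q4-c>q4; q5-a>q5; q5-b>q8; q5-c>q5; q6-a>q8; q6-b>q6; q6-c>q9; q7-a>q7; q7-b>q6; q7-c>q7; q8-a>q8; q8-b>q8; q8-c>q8; q9-a>q9; q9-b>q6; q9-c>q9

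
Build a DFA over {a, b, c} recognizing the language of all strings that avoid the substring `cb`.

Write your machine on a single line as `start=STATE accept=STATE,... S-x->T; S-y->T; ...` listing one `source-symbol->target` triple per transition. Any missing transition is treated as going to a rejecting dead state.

start=s0; accept=s0,s1; s0-a->s0; s0-b->s0; s0-c->s1; s1-a->s0; s1-b->s2; s1-c->s1; s2-a->s2; s2-b->s2; s2-c->s2

Track partial matches of the forbidden pattern `cb`. State s2 is a dead state reached once `cb` has occurred; every other state accepts. s0 means no part of `cb` is currently matched.
        a   b   c  
>* s0   s0  s0  s1 
 * s1   s0  s2  s1 
   s2   s2  s2  s2 
(> = start, * = accepting)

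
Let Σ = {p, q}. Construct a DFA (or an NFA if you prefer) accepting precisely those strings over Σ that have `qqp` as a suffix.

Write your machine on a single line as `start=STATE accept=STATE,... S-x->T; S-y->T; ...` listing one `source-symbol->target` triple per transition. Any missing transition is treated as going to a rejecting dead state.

start=A; accept=D; A-p->A; A-q->B; B-p->A; B-q->C; C-p->D; C-q->C; D-p->A; D-q->B

Let each state record the length of the longest suffix of the input read so far that is also a prefix of `qqp`. B means the last symbol is `q`; C means the last 2 symbols are `qq`; D means the last 3 symbols are `qqp`. Accept only at D, where the string currently ends in `qqp`.
A 4-state machine:
       p  q 
>  A   A  B 
   B   A  C 
   C   D  C 
 * D   A  B 
(> = start, * = accepting)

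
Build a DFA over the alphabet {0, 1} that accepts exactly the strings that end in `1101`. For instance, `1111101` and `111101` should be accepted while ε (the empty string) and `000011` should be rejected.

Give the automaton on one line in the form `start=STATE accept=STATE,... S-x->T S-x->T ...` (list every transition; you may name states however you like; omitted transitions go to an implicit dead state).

start=S0 accept=S4 S0-0->S0 S0-1->S1 S1-0->S0 S1-1->S2 S2-0->S3 S2-1->S2 S3-0->S0 S3-1->S4 S4-0->S0 S4-1->S2

Let each state record the length of the longest suffix of the input read so far that is also a prefix of `1101`. S1 means the last symbol is `1`; S2 means the last 2 symbols are `11`; S3 means the last 3 symbols are `110`; S4 means the last 4 symbols are `1101`. Accept only at S4, where the string currently ends in `1101`.
5 states suffice.
        0   1  
>  S0   S0  S1 
   S1   S0  S2 
   S2   S3  S2 
   S3   S0  S4 
 * S4   S0  S2 
(> = start, * = accepting)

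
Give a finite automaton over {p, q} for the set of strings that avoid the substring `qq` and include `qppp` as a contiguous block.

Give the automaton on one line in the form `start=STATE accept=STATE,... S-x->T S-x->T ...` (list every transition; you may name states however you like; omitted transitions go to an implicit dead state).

Run two small machines in parallel and take their product. The first has 3 states tracking partial matches of the forbidden pattern `qq`; the second has 5 states tracking whether and how much of `qppp` has been seen. A product state is a pair (one from each), accepting exactly when both do.
        p   q  
>  S0   S0  S1 
   S1   S2  S3 
   S2   S4  S1 
   S3   S5  S3 
   S4   S6  S1 
   S5   S7  S3 
 * S6   S6  S8 
   S7   S9  S3 
 * S8   S6  S9 
   S9   S9  S9 
(> = start, * = accepting)

start=S0 accept=S6,S8 S0-p->S0 S0-q->S1 S1-p->S2 S1-q->S3 S2-p->S4 S2-q->S1 S3-p->S5 S3-q->S3 S4-p->S6 S4-q->S1 S5-p->S7 S5-q->S3 S6-p->S6 S6-q->S8 S7-p->S9 S7-q->S3 S8-p->S6 S8-q->S9 S9-p->S9 S9-q->S9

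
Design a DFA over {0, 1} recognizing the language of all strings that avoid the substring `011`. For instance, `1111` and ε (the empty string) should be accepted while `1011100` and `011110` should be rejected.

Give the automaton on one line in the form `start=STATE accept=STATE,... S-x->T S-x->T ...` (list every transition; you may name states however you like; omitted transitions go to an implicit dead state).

This is the complement of 'contains `011`'. Use the same substring-matching states — q0 through q3 holding how much of `011` has just been matched — but flip the accepting set: everything except the trap q3 accepts.
        0   1  
>* q0   q1  q0 
 * q1   q1  q2 
 * q2   q1  q3 
   q3   q3  q3 
(> = start, * = accepting)

start=q0 accept=q0,q1,q2 q0-0->q1 q0-1->q0 q1-0->q1 q1-1->q2 q2-0->q1 q2-1->q3 q3-0->q3 q3-1->q3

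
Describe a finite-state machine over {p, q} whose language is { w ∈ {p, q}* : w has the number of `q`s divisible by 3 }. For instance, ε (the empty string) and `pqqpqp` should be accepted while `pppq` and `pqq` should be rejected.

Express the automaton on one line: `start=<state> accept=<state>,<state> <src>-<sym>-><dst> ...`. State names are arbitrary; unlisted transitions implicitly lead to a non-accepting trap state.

Keep the running count of `q`s modulo 3: each `q` advances along the cycle S0 → S1 → S2 → S0 while other symbols loop. Accept at S0.
3 states suffice.
        p   q  
>* S0   S0  S1 
   S1   S1  S2 
   S2   S2  S0 
(> = start, * = accepting)

start=S0 accept=S0 S0-p->S0 S0-q->S1 S1-p->S1 S1-q->S2 S2-p->S2 S2-q->S0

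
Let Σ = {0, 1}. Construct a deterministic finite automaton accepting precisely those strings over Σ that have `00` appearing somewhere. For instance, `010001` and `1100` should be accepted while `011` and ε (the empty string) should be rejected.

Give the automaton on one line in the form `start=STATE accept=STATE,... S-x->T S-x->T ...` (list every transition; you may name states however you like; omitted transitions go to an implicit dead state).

Track how much of `00` has been matched so far: state S0 is no progress, S2 is the absorbing accept state reached once `00` has occurred. Intermediate states record partial matches; on a mismatch, fall back to the longest reusable overlap.
A 3-state machine:
        0   1  
>  S0   S1  S0 
   S1   S2  S0 
 * S2   S2  S2 
(> = start, * = accepting)

start=S0 accept=S2 S0-0->S1 S0-1->S0 S1-0->S2 S1-1->S0 S2-0->S2 S2-1->S2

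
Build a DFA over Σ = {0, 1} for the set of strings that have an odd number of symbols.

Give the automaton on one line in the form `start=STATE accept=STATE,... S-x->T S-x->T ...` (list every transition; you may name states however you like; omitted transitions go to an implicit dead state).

Only the length mod 2 matters, so use a 2-cycle: from any state, every input symbol moves to the next state, wrapping q1 back to q0. Mark q1 accepting.
With 2 states:
        0   1  
>  q0   q1  q1 
 * q1   q0  q0 
(> = start, * = accepting)

start=q0 accept=q1 q0-0->q1 q0-1->q1 q1-0->q0 q1-1->q0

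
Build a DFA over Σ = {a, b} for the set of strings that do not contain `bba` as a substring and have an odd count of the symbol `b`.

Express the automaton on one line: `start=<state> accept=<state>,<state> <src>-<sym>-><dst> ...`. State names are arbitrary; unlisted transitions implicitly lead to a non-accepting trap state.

Build one automaton per condition and run them in lockstep. The first has 4 states tracking partial matches of the forbidden pattern `bba`; the second has 2 states tracking the count of `b`s modulo 2. A product state is a pair (one from each), accepting exactly when both do.
An 8-state machine:
        a   b  
>  S0   S0  S1 
 * S1   S2  S3 
 * S2   S2  S4 
   S3   S5  S6 
   S4   S0  S6 
   S5   S5  S7 
 * S6   S7  S3 
   S7   S7  S5 
(> = start, * = accepting)

start=S0 accept=S1,S2,S6 S0-a->S0 S0-b->S1 S1-a->S2 S1-b->S3 S2-a->S2 S2-b->S4 S3-a->S5 S3-b->S6 S4-a->S0 S4-b->S6 S5-a->S5 S5-b->S7 S6-a->S7 S6-b->S3 S7-a->S7 S7-b->S5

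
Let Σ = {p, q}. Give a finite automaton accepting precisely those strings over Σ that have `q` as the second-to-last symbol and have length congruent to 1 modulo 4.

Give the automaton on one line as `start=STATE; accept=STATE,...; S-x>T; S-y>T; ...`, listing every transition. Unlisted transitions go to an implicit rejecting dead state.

Build one automaton per condition and run them in lockstep. The first has 7 states tracking the last 2 symbols read; the second has 4 states tracking the input length modulo 4. A product state is a pair (one from each), accepting exactly when both do. Equivalent product states are then merged.
With 6 states:
        p   q  
>  s0   s1  s1 
   s1   s2  s2 
   s2   s3  s3 
   s3   s0  s4 
   s4   s5  s5 
 * s5   s2  s2 
(> = start, * = accepting)

start=s0; accept=s5; s0-p>s1; s0-q>s1; s1-p>s2; s1-q>s2; s2-p>s3; s2-q>s3; s3-p>s0; s3-q>s4; s4-p>s5; s4-q>s5; s5-p>s2; s5-q>s2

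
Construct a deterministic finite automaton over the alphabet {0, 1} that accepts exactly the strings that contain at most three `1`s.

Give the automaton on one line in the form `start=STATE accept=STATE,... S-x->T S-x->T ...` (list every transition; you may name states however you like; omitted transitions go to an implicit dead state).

start=S0 accept=S0,S1,S2,S3 S0-0->S0 S0-1->S1 S1-0->S1 S1-1->S2 S2-0->S2 S2-1->S3 S3-0->S3 S3-1->S4 S4-0->S4 S4-1->S4

Only the number of `1`s matters, and only up to 4. Make a chain S0 → S1 → S2 → S3 → S4 advanced by each `1` (with S4 absorbing); every other symbol self-loops. The accepting set is {S0, S1, S2, S3}.
A 5-state machine:
        0   1  
>* S0   S0  S1 
 * S1   S1  S2 
 * S2   S2  S3 
 * S3   S3  S4 
   S4   S4  S4 
(> = start, * = accepting)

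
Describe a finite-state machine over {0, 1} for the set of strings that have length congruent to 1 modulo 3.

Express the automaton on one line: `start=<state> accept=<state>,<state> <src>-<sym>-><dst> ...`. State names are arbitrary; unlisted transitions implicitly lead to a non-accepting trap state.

Count input length modulo 3: every symbol advances one step around the cycle s0 → s1 → s2 → s0. Accept at s1.
        0   1  
>  s0   s1  s1 
 * s1   s2  s2 
   s2   s0  s0 
(> = start, * = accepting)

start=s0 accept=s1 s0-0->s1 s0-1->s1 s1-0->s2 s1-1->s2 s2-0->s0 s2-1->s0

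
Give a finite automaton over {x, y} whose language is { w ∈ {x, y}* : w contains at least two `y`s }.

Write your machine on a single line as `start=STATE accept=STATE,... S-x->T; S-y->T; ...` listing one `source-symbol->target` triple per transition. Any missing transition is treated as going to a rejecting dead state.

Only the number of `y`s matters, and only up to 3. Make a chain s0 → s1 → s2 → s3 advanced by each `y` (with s3 absorbing); every other symbol self-loops. The accepting set is {s2, s3}.
        x   y  
>  s0   s0  s1 
   s1   s1  s2 
 * s2   s2  s3 
 * s3   s3  s3 
(> = start, * = accepting)

start=s0; accept=s2,s3; s0-x->s0; s0-y->s1; s1-x->s1; s1-y->s2; s2-x->s2; s2-y->s3; s3-x->s3; s3-y->s3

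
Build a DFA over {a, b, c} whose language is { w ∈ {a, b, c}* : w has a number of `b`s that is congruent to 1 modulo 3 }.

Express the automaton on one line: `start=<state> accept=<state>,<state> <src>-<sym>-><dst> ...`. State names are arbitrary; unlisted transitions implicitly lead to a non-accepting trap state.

Keep the running count of `b`s modulo 3: each `b` advances along the cycle s0 → s1 → s2 → s0 while other symbols loop. Accept at s1.
3 states suffice.
        a   b   c  
>  s0   s0  s1  s0 
 * s1   s1  s2  s1 
   s2   s2  s0  s2 
(> = start, * = accepting)

start=s0 accept=s1 s0-a->s0 s0-b->s1 s0-c->s0 s1-a->s1 s1-b->s2 s1-c->s1 s2-a->s2 s2-b->s0 s2-c->s2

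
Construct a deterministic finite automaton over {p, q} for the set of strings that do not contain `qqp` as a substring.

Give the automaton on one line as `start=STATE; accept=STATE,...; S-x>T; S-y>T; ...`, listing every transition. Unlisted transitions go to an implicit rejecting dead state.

start=s0; accept=s0,s1,s2; s0-p>s0; s0-q>s1; s1-p>s0; s1-q>s2; s2-p>s3; s2-q>s2; s3-p>s3; s3-q>s3

This is the complement of 'contains `qqp`'. Use the same substring-matching states — s0 through s3 holding how much of `qqp` has just been matched — but flip the accepting set: everything except the trap s3 accepts.
A 4-state machine:
        p   q  
>* s0   s0  s1 
 * s1   s0  s2 
 * s2   s3  s2 
   s3   s3  s3 
(> = start, * = accepting)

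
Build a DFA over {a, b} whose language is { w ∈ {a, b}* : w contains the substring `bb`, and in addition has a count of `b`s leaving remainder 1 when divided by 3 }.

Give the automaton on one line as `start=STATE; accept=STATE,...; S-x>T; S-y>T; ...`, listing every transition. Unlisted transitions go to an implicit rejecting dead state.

Build one automaton per condition and run them in lockstep. The first has 3 states tracking whether and how much of `bb` has been seen; the second has 3 states tracking the count of `b`s modulo 3. A product state is a pair (one from each), accepting exactly when both do.
With 9 states:
        a   b  
>  s0   s0  s1 
   s1   s2  s3 
   s2   s2  s4 
   s3   s3  s5 
   s4   s6  s5 
   s5   s5  s7 
   s6   s6  s8 
 * s7   s7  s3 
   s8   s0  s7 
(> = start, * = accepting)

start=s0; accept=s7; s0-a>s0; s0-b>s1; s1-a>s2; s1-b>s3; s2-a>s2; s2-b>s4; s3-a>s3; s3-b>s5; s4-a>s6; s4-b>s5; s5-a>s5; s5-b>s7; s6-a>s6; s6-b>s8; s7-a>s7; s7-b>s3; s8-a>s0; s8-b>s7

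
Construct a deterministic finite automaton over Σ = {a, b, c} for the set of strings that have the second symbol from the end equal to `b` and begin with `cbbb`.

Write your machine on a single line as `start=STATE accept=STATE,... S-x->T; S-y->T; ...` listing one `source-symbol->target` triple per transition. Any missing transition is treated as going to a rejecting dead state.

start=s0; accept=s5,s6; s0-a->s1; s0-b->s1; s0-c->s2; s1-a->s1; s1-b->s1; s1-c->s1; s2-a->s1; s2-b->s3; s2-c->s1; s3-a->s1; s3-b->s4; s3-c->s1; s4-a->s1; s4-b->s5; s4-c->s1; s5-a->s6; s5-b->s5; s5-c->s6; s6-a->s7; s6-b->s8; s6-c->s7; s7-a->s7; s7-b->s8; s7-c->s7; s8-a->s6; s8-b->s5; s8-c->s6

Handle the two conditions separately and then intersect. The first has 13 states tracking the last 2 symbols read; the second has 6 states tracking whether the input so far still matches the prefix `cbbb`. A product state is a pair (one from each), accepting exactly when both do. Equivalent product states are then merged.
9 states suffice.
        a   b   c  
>  s0   s1  s1  s2 
   s1   s1  s1  s1 
   s2   s1  s3  s1 
   s3   s1  s4  s1 
   s4   s1  s5  s1 
 * s5   s6  s5  s6 
 * s6   s7  s8  s7 
   s7   s7  s8  s7 
   s8   s6  s5  s6 
(> = start, * = accepting)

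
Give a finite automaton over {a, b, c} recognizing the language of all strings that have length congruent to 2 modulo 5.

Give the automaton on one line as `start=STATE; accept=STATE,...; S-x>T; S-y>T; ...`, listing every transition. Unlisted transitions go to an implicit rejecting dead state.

start=s0; accept=s2; s0-a>s1; s0-b>s1; s0-c>s1; s1-a>s2; s1-b>s2; s1-c>s2; s2-a>s3; s2-b>s3; s2-c>s3; s3-a>s4; s3-b>s4; s3-c>s4; s4-a>s0; s4-b>s0; s4-c>s0

Count input length modulo 5: every symbol advances one step around the cycle s0 → s1 → s2 → s3 → s4 → s0. Accept at s2.
        a   b   c  
>  s0   s1  s1  s1 
   s1   s2  s2  s2 
 * s2   s3  s3  s3 
   s3   s4  s4  s4 
   s4   s0  s0  s0 
(> = start, * = accepting)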